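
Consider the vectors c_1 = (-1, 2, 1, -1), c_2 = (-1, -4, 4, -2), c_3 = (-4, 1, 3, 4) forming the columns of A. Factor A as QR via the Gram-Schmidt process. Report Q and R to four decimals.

Q = [[-0.3780, -0.1882, -0.5105], [0.7559, -0.6118, 0.0076], [0.3780, 0.6824, 0.2855], [-0.3780, -0.3530, 0.8111]], R = [[2.6458, -0.3780, 1.8898], [0.0000, 6.0710, 0.7765], [0.0000, 0.0000, 6.1503]]

c_1 = (-1, 2, 1, -1); ‖c_1‖ = 2.6458, so e_1 = (-0.3780, 0.7559, 0.3780, -0.3780).
e_1·c_2 = (-0.3780)·(-1) + 0.7559·(-4) + 0.3780·4 + (-0.3780)·(-2) = -0.3780.
u_2 = c_2 + 0.3780·e_1 = (-1.1429, -3.7143, 4.1429, -2.1429).
‖u_2‖ = 6.0710, so e_2 = (-0.1882, -0.6118, 0.6824, -0.3530).
e_1·c_3 = (-0.3780)·(-4) + 0.7559·1 + 0.3780·3 + (-0.3780)·4 = 1.8898; e_2·c_3 = (-0.1882)·(-4) + (-0.6118)·1 + 0.6824·3 + (-0.3530)·4 = 0.7765.
u_3 = c_3 − 1.8898·e_1 − 0.7765·e_2 = (-3.1395, 0.0465, 1.7558, 4.9884).
‖u_3‖ = 6.1503, so e_3 = (-0.5105, 0.0076, 0.2855, 0.8111).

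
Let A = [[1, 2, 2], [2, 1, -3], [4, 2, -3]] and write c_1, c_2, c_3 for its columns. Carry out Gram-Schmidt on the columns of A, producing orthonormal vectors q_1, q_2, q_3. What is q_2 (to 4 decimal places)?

c_1 = (1, 2, 4); ‖c_1‖ = 4.5826, so q_1 = (0.2182, 0.4364, 0.8729).
q_1·c_2 = 0.2182·2 + 0.4364·1 + 0.8729·2 = 2.6186.
u_2 = c_2 − 2.6186·q_1 = (1.4286, -0.1429, -0.2857).
‖u_2‖ = 1.4639, so q_2 = (0.9759, -0.0976, -0.1952).

q_2 = (0.9759, -0.0976, -0.1952)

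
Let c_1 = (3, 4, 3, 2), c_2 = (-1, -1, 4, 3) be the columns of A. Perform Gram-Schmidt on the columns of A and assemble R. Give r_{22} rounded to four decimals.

r_{22} = 4.8801

c_1 = (3, 4, 3, 2); ‖c_1‖ = 6.1644, so e_1 = (0.4867, 0.6489, 0.4867, 0.3244).
e_1·c_2 = 0.4867·(-1) + 0.6489·(-1) + 0.4867·4 + 0.3244·3 = 1.7844.
u_2 = c_2 − 1.7844·e_1 = (-1.8684, -2.1579, 3.1316, 2.4211).
r_{22} = ‖u_2‖ = 4.8801.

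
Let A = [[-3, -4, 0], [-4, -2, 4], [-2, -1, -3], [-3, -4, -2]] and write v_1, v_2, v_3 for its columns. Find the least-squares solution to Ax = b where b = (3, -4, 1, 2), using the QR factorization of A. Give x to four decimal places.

v_1 = (-3, -4, -2, -3); ‖v_1‖ = 6.1644, so e_1 = (-0.4867, -0.6489, -0.3244, -0.4867).
e_1·v_2 = (-0.4867)·(-4) + (-0.6489)·(-2) + (-0.3244)·(-1) + (-0.4867)·(-4) = 5.5155.
u_2 = v_2 − 5.5155·e_1 = (-1.3158, 1.5789, 0.7895, -1.3158).
‖u_2‖ = 2.5649, so e_2 = (-0.5130, 0.6156, 0.3078, -0.5130).
e_1·v_3 = (-0.4867)·0 + (-0.6489)·4 + (-0.3244)·(-3) + (-0.4867)·(-2) = -0.6489; e_2·v_3 = (-0.5130)·0 + 0.6156·4 + 0.3078·(-3) + (-0.5130)·(-2) = 2.5649.
u_3 = v_3 + 0.6489·e_1 − 2.5649·e_2 = (1.0000, 2.0000, -4.0000, -1.0000).
‖u_3‖ = 4.6904, so e_3 = (0.2132, 0.4264, -0.8528, -0.2132).
Qᵀb = (-0.1622, -4.7195, -2.3452).
Back-substitute: x_3 = -2.3452/4.6904 = -0.5000.
x_2 = (-4.7195 − 2.5649·(-0.5000))/2.5649 = -1.3400.
x_1 = (-0.1622 − 5.5155·(-1.3400) + 0.6489·(-0.5000))/6.1644 = 1.1200.

x = (1.1200, -1.3400, -0.5000)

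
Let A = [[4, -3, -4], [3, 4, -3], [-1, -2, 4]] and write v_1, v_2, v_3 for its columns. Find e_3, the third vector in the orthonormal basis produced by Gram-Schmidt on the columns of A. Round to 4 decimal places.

v_1 = (4, 3, -1); ‖v_1‖ = 5.0990, so e_1 = (0.7845, 0.5883, -0.1961).
e_1·v_2 = 0.7845·(-3) + 0.5883·4 + (-0.1961)·(-2) = 0.3922.
u_2 = v_2 − 0.3922·e_1 = (-3.3077, 3.7692, -1.9231).
‖u_2‖ = 5.3709, so e_2 = (-0.6159, 0.7018, -0.3581).
e_1·v_3 = 0.7845·(-4) + 0.5883·(-3) + (-0.1961)·4 = -5.6874; e_2·v_3 = (-0.6159)·(-4) + 0.7018·(-3) + (-0.3581)·4 = -1.0742.
u_3 = v_3 + 5.6874·e_1 + 1.0742·e_2 = (-0.2000, 1.1000, 2.5000).
‖u_3‖ = 2.7386, so e_3 = (-0.0730, 0.4017, 0.9129).

e_3 = (-0.0730, 0.4017, 0.9129)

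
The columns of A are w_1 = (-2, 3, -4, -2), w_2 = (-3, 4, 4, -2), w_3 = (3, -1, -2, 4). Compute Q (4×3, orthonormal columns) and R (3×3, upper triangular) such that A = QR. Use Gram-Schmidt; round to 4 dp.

Q = [[-0.3482, -0.3979, 0.2505], [0.5222, 0.5213, 0.6085], [-0.6963, 0.7134, -0.0447], [-0.3482, -0.2469, 0.7516]], R = [[5.7446, 1.0445, -1.5667], [0.0000, 6.6264, -4.1295], [0.0000, 0.0000, 3.2393]]

q_1 = w_1/‖w_1‖ = (-2, 3, -4, -2)/5.7446 = (-0.3482, 0.5222, -0.6963, -0.3482).
r_{12} = q_1·w_2 = 1.0445.
u_2 = w_2 − 1.0445·q_1 = (-2.6364, 3.4545, 4.7273, -1.6364).
‖u_2‖ = 6.6264, so q_2 = (-0.3979, 0.5213, 0.7134, -0.2469).
r_{13} = q_1·w_3 = -1.5667; r_{23} = q_2·w_3 = -4.1295.
u_3 = w_3 + 1.5667·q_1 + 4.1295·q_2 = (0.8116, 1.9710, -0.1449, 2.4348).
‖u_3‖ = 3.2393, so q_3 = (0.2505, 0.6085, -0.0447, 0.7516).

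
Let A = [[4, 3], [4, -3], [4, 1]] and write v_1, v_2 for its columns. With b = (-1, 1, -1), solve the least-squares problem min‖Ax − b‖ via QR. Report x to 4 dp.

v_1 = (4, 4, 4); ‖v_1‖ = 6.9282, so e_1 = (0.5774, 0.5774, 0.5774).
e_1·v_2 = 0.5774·3 + 0.5774·(-3) + 0.5774·1 = 0.5774.
u_2 = v_2 − 0.5774·e_1 = (2.6667, -3.3333, 0.6667).
‖u_2‖ = 4.3205, so e_2 = (0.6172, -0.7715, 0.1543).
Qᵀb = (-0.5774, -1.5430).
Back-substitute: x_2 = -1.5430/4.3205 = -0.3571.
x_1 = (-0.5774 − 0.5774·(-0.3571))/6.9282 = -0.0536.

x = (-0.0536, -0.3571)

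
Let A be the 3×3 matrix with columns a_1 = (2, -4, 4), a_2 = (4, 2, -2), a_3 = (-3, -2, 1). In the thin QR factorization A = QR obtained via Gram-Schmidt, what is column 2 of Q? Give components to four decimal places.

a_1 = (2, -4, 4); ‖a_1‖ = 6.0000, so q_1 = (0.3333, -0.6667, 0.6667).
q_1·a_2 = 0.3333·4 + (-0.6667)·2 + 0.6667·(-2) = -1.3333.
u_2 = a_2 + 1.3333·q_1 = (4.4444, 1.1111, -1.1111).
‖u_2‖ = 4.7140, so q_2 = (0.9428, 0.2357, -0.2357).

q_2 = (0.9428, 0.2357, -0.2357)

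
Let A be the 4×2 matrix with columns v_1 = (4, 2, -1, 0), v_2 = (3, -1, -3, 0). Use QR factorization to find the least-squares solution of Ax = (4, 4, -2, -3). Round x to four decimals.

x = (1.3565, -0.1913)

v_1 = (4, 2, -1, 0); ‖v_1‖ = 4.5826, so q_1 = (0.8729, 0.4364, -0.2182, 0.0000).
q_1·v_2 = 0.8729·3 + 0.4364·(-1) + (-0.2182)·(-3) + 0.0000·0 = 2.8368.
u_2 = v_2 − 2.8368·q_1 = (0.5238, -2.2381, -2.3810, 0.0000).
‖u_2‖ = 3.3094, so q_2 = (0.1583, -0.6763, -0.7194, 0.0000).
Qᵀb = (5.6737, -0.6331).
Back-substitute: x_2 = -0.6331/3.3094 = -0.1913.
x_1 = (5.6737 − 2.8368·(-0.1913))/4.5826 = 1.3565.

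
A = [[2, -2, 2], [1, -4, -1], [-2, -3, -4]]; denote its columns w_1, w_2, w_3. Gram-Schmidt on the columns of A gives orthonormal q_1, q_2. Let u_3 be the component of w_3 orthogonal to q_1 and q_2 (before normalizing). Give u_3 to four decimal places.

u_3 = (0.3424, -0.3113, 0.1868)

w_1 = (2, 1, -2); ‖w_1‖ = 3.0000, so q_1 = (0.6667, 0.3333, -0.6667).
q_1·w_2 = 0.6667·(-2) + 0.3333·(-4) + (-0.6667)·(-3) = -0.6667.
u_2 = w_2 + 0.6667·q_1 = (-1.5556, -3.7778, -3.4444).
‖u_2‖ = 5.3437, so q_2 = (-0.2911, -0.7070, -0.6446).
q_1·w_3 = 0.6667·2 + 0.3333·(-1) + (-0.6667)·(-4) = 3.6667; q_2·w_3 = (-0.2911)·2 + (-0.7070)·(-1) + (-0.6446)·(-4) = 2.7031.
u_3 = w_3 − 3.6667·q_1 − 2.7031·q_2 = (0.3424, -0.3113, 0.1868).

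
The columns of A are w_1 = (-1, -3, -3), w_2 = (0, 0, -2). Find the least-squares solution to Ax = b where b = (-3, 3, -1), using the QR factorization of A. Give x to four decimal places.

w_1 = (-1, -3, -3); ‖w_1‖ = 4.3589, so e_1 = (-0.2294, -0.6882, -0.6882).
e_1·w_2 = (-0.2294)·0 + (-0.6882)·0 + (-0.6882)·(-2) = 1.3765.
u_2 = w_2 − 1.3765·e_1 = (0.3158, 0.9474, -1.0526).
‖u_2‖ = 1.4510, so e_2 = (0.2176, 0.6529, -0.7255).
Qᵀb = (-0.6882, 2.0313).
Back-substitute: x_2 = 2.0313/1.4510 = 1.4000.
x_1 = (-0.6882 − 1.3765·1.4000)/4.3589 = -0.6000.

x = (-0.6000, 1.4000)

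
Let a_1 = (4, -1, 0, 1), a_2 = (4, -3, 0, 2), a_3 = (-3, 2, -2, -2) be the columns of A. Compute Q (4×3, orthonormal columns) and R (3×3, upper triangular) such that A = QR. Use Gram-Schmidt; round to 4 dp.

a_1 = (4, -1, 0, 1); ‖a_1‖ = 4.2426, so q_1 = (0.9428, -0.2357, 0.0000, 0.2357).
q_1·a_2 = 0.9428·4 + (-0.2357)·(-3) + 0.0000·0 + 0.2357·2 = 4.9497.
u_2 = a_2 − 4.9497·q_1 = (-0.6667, -1.8333, 0.0000, 0.8333).
‖u_2‖ = 2.1213, so q_2 = (-0.3143, -0.8642, 0.0000, 0.3928).
q_1·a_3 = 0.9428·(-3) + (-0.2357)·2 + 0.0000·(-2) + 0.2357·(-2) = -3.7712; q_2·a_3 = (-0.3143)·(-3) + (-0.8642)·2 + 0.0000·(-2) + 0.3928·(-2) = -1.5713.
u_3 = a_3 + 3.7712·q_1 + 1.5713·q_2 = (0.0617, -0.2469, -2.0000, -0.4938).
‖u_3‖ = 2.0757, so q_3 = (0.0297, -0.1190, -0.9635, -0.2379).

Q = [[0.9428, -0.3143, 0.0297], [-0.2357, -0.8642, -0.1190], [0.0000, 0.0000, -0.9635], [0.2357, 0.3928, -0.2379]], R = [[4.2426, 4.9497, -3.7712], [0.0000, 2.1213, -1.5713], [0.0000, 0.0000, 2.0757]]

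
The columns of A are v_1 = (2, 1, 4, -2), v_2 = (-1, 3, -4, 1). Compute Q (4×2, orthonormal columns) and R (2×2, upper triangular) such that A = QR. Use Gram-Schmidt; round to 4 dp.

v_1 = (2, 1, 4, -2); ‖v_1‖ = 5.0000, so e_1 = (0.4000, 0.2000, 0.8000, -0.4000).
e_1·v_2 = 0.4000·(-1) + 0.2000·3 + 0.8000·(-4) + (-0.4000)·1 = -3.4000.
u_2 = v_2 + 3.4000·e_1 = (0.3600, 3.6800, -1.2800, -0.3600).
‖u_2‖ = 3.9294, so e_2 = (0.0916, 0.9365, -0.3258, -0.0916).

Q = [[0.4000, 0.0916], [0.2000, 0.9365], [0.8000, -0.3258], [-0.4000, -0.0916]], R = [[5.0000, -3.4000], [0.0000, 3.9294]]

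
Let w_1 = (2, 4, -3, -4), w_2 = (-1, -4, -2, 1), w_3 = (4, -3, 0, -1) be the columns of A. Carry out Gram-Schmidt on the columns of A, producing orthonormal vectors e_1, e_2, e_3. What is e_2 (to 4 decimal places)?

w_1 = (2, 4, -3, -4); ‖w_1‖ = 6.7082, so e_1 = (0.2981, 0.5963, -0.4472, -0.5963).
e_1·w_2 = 0.2981·(-1) + 0.5963·(-4) + (-0.4472)·(-2) + (-0.5963)·1 = -2.3851.
u_2 = w_2 + 2.3851·e_1 = (-0.2889, -2.5778, -3.0667, -0.4222).
‖u_2‖ = 4.0387, so e_2 = (-0.0715, -0.6383, -0.7593, -0.1045).

e_2 = (-0.0715, -0.6383, -0.7593, -0.1045)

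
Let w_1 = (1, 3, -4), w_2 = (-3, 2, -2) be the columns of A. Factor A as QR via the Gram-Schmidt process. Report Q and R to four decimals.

w_1 = (1, 3, -4); ‖w_1‖ = 5.0990, so e_1 = (0.1961, 0.5883, -0.7845).
e_1·w_2 = 0.1961·(-3) + 0.5883·2 + (-0.7845)·(-2) = 2.1573.
u_2 = w_2 − 2.1573·e_1 = (-3.4231, 0.7308, -0.3077).
‖u_2‖ = 3.5137, so e_2 = (-0.9742, 0.2080, -0.0876).

Q = [[0.1961, -0.9742], [0.5883, 0.2080], [-0.7845, -0.0876]], R = [[5.0990, 2.1573], [0.0000, 3.5137]]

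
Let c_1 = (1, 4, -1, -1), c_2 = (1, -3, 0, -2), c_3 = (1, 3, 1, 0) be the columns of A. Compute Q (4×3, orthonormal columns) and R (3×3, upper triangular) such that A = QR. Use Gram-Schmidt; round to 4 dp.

Q = [[0.2294, 0.4723, 0.4243], [0.9177, -0.3542, 0.1244], [-0.2294, -0.1518, 0.8965], [-0.2294, -0.7927, 0.0255]], R = [[4.3589, -2.0647, 2.7530], [0.0000, 3.1204, -0.7421], [0.0000, 0.0000, 1.6942]]

c_1 = (1, 4, -1, -1); ‖c_1‖ = 4.3589, so q_1 = (0.2294, 0.9177, -0.2294, -0.2294).
q_1·c_2 = 0.2294·1 + 0.9177·(-3) + (-0.2294)·0 + (-0.2294)·(-2) = -2.0647.
u_2 = c_2 + 2.0647·q_1 = (1.4737, -1.1053, -0.4737, -2.4737).
‖u_2‖ = 3.1204, so q_2 = (0.4723, -0.3542, -0.1518, -0.7927).
q_1·c_3 = 0.2294·1 + 0.9177·3 + (-0.2294)·1 + (-0.2294)·0 = 2.7530; q_2·c_3 = 0.4723·1 + (-0.3542)·3 + (-0.1518)·1 + (-0.7927)·0 = -0.7421.
u_3 = c_3 − 2.7530·q_1 + 0.7421·q_2 = (0.7189, 0.2108, 1.5189, 0.0432).
‖u_3‖ = 1.6942, so q_3 = (0.4243, 0.1244, 0.8965, 0.0255).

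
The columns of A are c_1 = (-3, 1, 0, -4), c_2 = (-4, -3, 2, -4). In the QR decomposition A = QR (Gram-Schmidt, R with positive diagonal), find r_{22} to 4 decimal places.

c_1 = (-3, 1, 0, -4); ‖c_1‖ = 5.0990, so e_1 = (-0.5883, 0.1961, 0.0000, -0.7845).
e_1·c_2 = (-0.5883)·(-4) + 0.1961·(-3) + 0.0000·2 + (-0.7845)·(-4) = 4.9029.
u_2 = c_2 − 4.9029·e_1 = (-1.1154, -3.9615, 2.0000, -0.1538).
r_{22} = ‖u_2‖ = 4.5784.

r_{22} = 4.5784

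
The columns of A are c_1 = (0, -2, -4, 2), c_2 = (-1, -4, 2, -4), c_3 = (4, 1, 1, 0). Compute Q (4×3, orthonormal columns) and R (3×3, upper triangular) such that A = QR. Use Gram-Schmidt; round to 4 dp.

c_1 = (0, -2, -4, 2); ‖c_1‖ = 4.8990, so q_1 = (0.0000, -0.4082, -0.8165, 0.4082).
q_1·c_2 = 0.0000·(-1) + (-0.4082)·(-4) + (-0.8165)·2 + 0.4082·(-4) = -1.6330.
u_2 = c_2 + 1.6330·q_1 = (-1.0000, -4.6667, 0.6667, -3.3333).
‖u_2‖ = 5.8595, so q_2 = (-0.1707, -0.7964, 0.1138, -0.5689).
q_1·c_3 = 0.0000·4 + (-0.4082)·1 + (-0.8165)·1 + 0.4082·0 = -1.2247; q_2·c_3 = (-0.1707)·4 + (-0.7964)·1 + 0.1138·1 + (-0.5689)·0 = -1.3653.
u_3 = c_3 + 1.2247·q_1 + 1.3653·q_2 = (3.7670, -0.5874, 0.1553, -0.2767).
‖u_3‖ = 3.8257, so q_3 = (0.9847, -0.1535, 0.0406, -0.0723).

Q = [[0.0000, -0.1707, 0.9847], [-0.4082, -0.7964, -0.1535], [-0.8165, 0.1138, 0.0406], [0.4082, -0.5689, -0.0723]], R = [[4.8990, -1.6330, -1.2247], [0.0000, 5.8595, -1.3653], [0.0000, 0.0000, 3.8257]]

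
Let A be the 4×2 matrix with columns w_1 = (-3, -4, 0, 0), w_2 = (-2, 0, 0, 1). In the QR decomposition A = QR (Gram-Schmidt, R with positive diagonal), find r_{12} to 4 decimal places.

w_1 = (-3, -4, 0, 0); ‖w_1‖ = 5.0000, so e_1 = (-0.6000, -0.8000, 0.0000, 0.0000).
r_{12} = e_1·w_2 = 1.2000.

r_{12} = 1.2000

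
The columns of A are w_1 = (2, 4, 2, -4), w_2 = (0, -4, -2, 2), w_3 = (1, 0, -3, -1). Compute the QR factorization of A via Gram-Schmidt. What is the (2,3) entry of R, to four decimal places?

e_1 = w_1/‖w_1‖ = (2, 4, 2, -4)/6.3246 = (0.3162, 0.6325, 0.3162, -0.6325).
r_{12} = e_1·w_2 = -4.4272.
u_2 = w_2 + 4.4272·e_1 = (1.4000, -1.2000, -0.6000, -0.8000).
‖u_2‖ = 2.0976, so e_2 = (0.6674, -0.5721, -0.2860, -0.3814).
r_{23} = e_2·w_3 = 1.9069.

r_{23} = 1.9069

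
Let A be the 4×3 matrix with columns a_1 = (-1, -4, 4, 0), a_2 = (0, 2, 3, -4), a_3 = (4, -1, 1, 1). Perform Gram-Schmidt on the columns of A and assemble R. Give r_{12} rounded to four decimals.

a_1 = (-1, -4, 4, 0); ‖a_1‖ = 5.7446, so e_1 = (-0.1741, -0.6963, 0.6963, 0.0000).
r_{12} = e_1·a_2 = 0.6963.

r_{12} = 0.6963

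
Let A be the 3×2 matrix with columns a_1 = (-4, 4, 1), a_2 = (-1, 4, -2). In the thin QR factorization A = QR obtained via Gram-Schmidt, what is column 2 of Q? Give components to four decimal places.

a_1 = (-4, 4, 1); ‖a_1‖ = 5.7446, so e_1 = (-0.6963, 0.6963, 0.1741).
e_1·a_2 = (-0.6963)·(-1) + 0.6963·4 + 0.1741·(-2) = 3.1334.
u_2 = a_2 − 3.1334·e_1 = (1.1818, 1.8182, -2.5455).
‖u_2‖ = 3.3439, so e_2 = (0.3534, 0.5437, -0.7612).

e_2 = (0.3534, 0.5437, -0.7612)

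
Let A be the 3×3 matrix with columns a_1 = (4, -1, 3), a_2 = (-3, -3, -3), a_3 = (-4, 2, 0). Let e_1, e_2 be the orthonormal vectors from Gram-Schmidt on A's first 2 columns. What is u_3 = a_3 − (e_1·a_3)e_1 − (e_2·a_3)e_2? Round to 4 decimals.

e_1 = a_1/‖a_1‖ = (4, -1, 3)/5.0990 = (0.7845, -0.1961, 0.5883).
r_{12} = e_1·a_2 = -3.5301.
u_2 = a_2 + 3.5301·e_1 = (-0.2308, -3.6923, -0.9231).
‖u_2‖ = 3.8129, so e_2 = (-0.0605, -0.9684, -0.2421).
r_{13} = e_1·a_3 = -3.5301; r_{23} = e_2·a_3 = -1.6946.
u_3 = a_3 + 3.5301·e_1 + 1.6946·e_2 = (-1.3333, -0.3333, 1.6667).

u_3 = (-1.3333, -0.3333, 1.6667)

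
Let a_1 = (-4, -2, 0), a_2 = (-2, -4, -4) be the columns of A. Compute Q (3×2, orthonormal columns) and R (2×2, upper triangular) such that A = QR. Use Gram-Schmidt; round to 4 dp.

Q = [[-0.8944, 0.2491], [-0.4472, -0.4983], [0.0000, -0.8305]], R = [[4.4721, 3.5777], [0.0000, 4.8166]]

a_1 = (-4, -2, 0); ‖a_1‖ = 4.4721, so q_1 = (-0.8944, -0.4472, 0.0000).
q_1·a_2 = (-0.8944)·(-2) + (-0.4472)·(-4) + 0.0000·(-4) = 3.5777.
u_2 = a_2 − 3.5777·q_1 = (1.2000, -2.4000, -4.0000).
‖u_2‖ = 4.8166, so q_2 = (0.2491, -0.4983, -0.8305).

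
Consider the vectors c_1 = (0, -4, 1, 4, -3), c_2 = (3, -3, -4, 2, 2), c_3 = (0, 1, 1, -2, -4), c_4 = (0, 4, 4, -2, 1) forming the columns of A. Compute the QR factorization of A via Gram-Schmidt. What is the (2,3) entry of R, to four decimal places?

q_1 = c_1/‖c_1‖ = (0, -4, 1, 4, -3)/6.4807 = (0.0000, -0.6172, 0.1543, 0.6172, -0.4629).
r_{12} = q_1·c_2 = 1.5430.
u_2 = c_2 − 1.5430·q_1 = (3.0000, -2.0476, -4.2381, 1.0476, 2.7143).
‖u_2‖ = 6.2944, so q_2 = (0.4766, -0.3253, -0.6733, 0.1664, 0.4312).
r_{23} = q_2·c_3 = -3.0564.

r_{23} = -3.0564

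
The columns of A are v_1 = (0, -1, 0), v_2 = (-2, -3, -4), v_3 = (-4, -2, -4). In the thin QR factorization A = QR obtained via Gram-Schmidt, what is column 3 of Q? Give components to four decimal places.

q_3 = (-0.8944, 0.0000, 0.4472)

v_1 = (0, -1, 0); ‖v_1‖ = 1.0000, so q_1 = (0.0000, -1.0000, 0.0000).
q_1·v_2 = 0.0000·(-2) + (-1.0000)·(-3) + 0.0000·(-4) = 3.0000.
u_2 = v_2 − 3.0000·q_1 = (-2.0000, 0.0000, -4.0000).
‖u_2‖ = 4.4721, so q_2 = (-0.4472, 0.0000, -0.8944).
q_1·v_3 = 0.0000·(-4) + (-1.0000)·(-2) + 0.0000·(-4) = 2.0000; q_2·v_3 = (-0.4472)·(-4) + 0.0000·(-2) + (-0.8944)·(-4) = 5.3666.
u_3 = v_3 − 2.0000·q_1 − 5.3666·q_2 = (-1.6000, 0.0000, 0.8000).
‖u_3‖ = 1.7889, so q_3 = (-0.8944, 0.0000, 0.4472).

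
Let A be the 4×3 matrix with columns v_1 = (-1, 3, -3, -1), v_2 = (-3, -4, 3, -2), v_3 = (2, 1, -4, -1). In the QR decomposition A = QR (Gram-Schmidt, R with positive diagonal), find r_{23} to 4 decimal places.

v_1 = (-1, 3, -3, -1); ‖v_1‖ = 4.4721, so q_1 = (-0.2236, 0.6708, -0.6708, -0.2236).
q_1·v_2 = (-0.2236)·(-3) + 0.6708·(-4) + (-0.6708)·3 + (-0.2236)·(-2) = -3.5777.
u_2 = v_2 + 3.5777·q_1 = (-3.8000, -1.6000, 0.6000, -2.8000).
‖u_2‖ = 5.0200, so q_2 = (-0.7570, -0.3187, 0.1195, -0.5578).
r_{23} = q_2·v_3 = -1.7530.

r_{23} = -1.7530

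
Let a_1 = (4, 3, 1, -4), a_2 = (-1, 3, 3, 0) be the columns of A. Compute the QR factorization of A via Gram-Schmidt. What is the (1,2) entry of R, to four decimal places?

e_1 = a_1/‖a_1‖ = (4, 3, 1, -4)/6.4807 = (0.6172, 0.4629, 0.1543, -0.6172).
r_{12} = e_1·a_2 = 1.2344.

r_{12} = 1.2344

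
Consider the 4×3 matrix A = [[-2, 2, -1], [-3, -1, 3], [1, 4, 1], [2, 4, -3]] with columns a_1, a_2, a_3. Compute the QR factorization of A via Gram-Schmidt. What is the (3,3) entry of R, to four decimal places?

a_1 = (-2, -3, 1, 2); ‖a_1‖ = 4.2426, so e_1 = (-0.4714, -0.7071, 0.2357, 0.4714).
e_1·a_2 = (-0.4714)·2 + (-0.7071)·(-1) + 0.2357·4 + 0.4714·4 = 2.5927.
u_2 = a_2 − 2.5927·e_1 = (3.2222, 0.8333, 3.3889, 2.7778).
‖u_2‖ = 5.5025, so e_2 = (0.5856, 0.1514, 0.6159, 0.5048).
e_1·a_3 = (-0.4714)·(-1) + (-0.7071)·3 + 0.2357·1 + 0.4714·(-3) = -2.8284; e_2·a_3 = 0.5856·(-1) + 0.1514·3 + 0.6159·1 + 0.5048·(-3) = -1.0298.
u_3 = a_3 + 2.8284·e_1 + 1.0298·e_2 = (-1.7303, 1.1560, 2.3009, -1.1468).
r_{33} = ‖u_3‖ = 3.3075.

r_{33} = 3.3075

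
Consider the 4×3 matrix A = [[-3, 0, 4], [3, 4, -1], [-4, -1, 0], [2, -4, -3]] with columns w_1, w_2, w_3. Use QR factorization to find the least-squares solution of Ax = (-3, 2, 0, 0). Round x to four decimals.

x = (-0.1505, 0.4743, -0.8060)

w_1 = (-3, 3, -4, 2); ‖w_1‖ = 6.1644, so e_1 = (-0.4867, 0.4867, -0.6489, 0.3244).
e_1·w_2 = (-0.4867)·0 + 0.4867·4 + (-0.6489)·(-1) + 0.3244·(-4) = 1.2978.
u_2 = w_2 − 1.2978·e_1 = (0.6316, 3.3684, -0.1579, -4.4211).
‖u_2‖ = 5.5961, so e_2 = (0.1129, 0.6019, -0.0282, -0.7900).
e_1·w_3 = (-0.4867)·4 + 0.4867·(-1) + (-0.6489)·0 + 0.3244·(-3) = -3.4066; e_2·w_3 = 0.1129·4 + 0.6019·(-1) + (-0.0282)·0 + (-0.7900)·(-3) = 2.2196.
u_3 = w_3 + 3.4066·e_1 − 2.2196·e_2 = (2.0916, -0.6782, -2.1479, -0.1412).
‖u_3‖ = 3.0770, so e_3 = (0.6797, -0.2204, -0.6980, -0.0459).
Qᵀb = (2.4333, 0.8653, -2.4800).
Back-substitute: x_3 = -2.4800/3.0770 = -0.8060.
x_2 = (0.8653 − 2.2196·(-0.8060))/5.5961 = 0.4743.
x_1 = (2.4333 − 1.2978·0.4743 + 3.4066·(-0.8060))/6.1644 = -0.1505.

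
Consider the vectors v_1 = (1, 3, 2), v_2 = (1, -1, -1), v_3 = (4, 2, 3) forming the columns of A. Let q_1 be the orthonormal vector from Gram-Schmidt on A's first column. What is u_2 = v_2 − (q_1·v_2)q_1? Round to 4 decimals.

u_2 = (1.2857, -0.1429, -0.4286)

v_1 = (1, 3, 2); ‖v_1‖ = 3.7417, so q_1 = (0.2673, 0.8018, 0.5345).
q_1·v_2 = 0.2673·1 + 0.8018·(-1) + 0.5345·(-1) = -1.0690.
u_2 = v_2 + 1.0690·q_1 = (1.2857, -0.1429, -0.4286).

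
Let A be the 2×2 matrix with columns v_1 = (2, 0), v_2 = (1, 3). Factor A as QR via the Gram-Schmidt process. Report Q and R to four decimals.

v_1 = (2, 0); ‖v_1‖ = 2.0000, so e_1 = (1.0000, 0.0000).
e_1·v_2 = 1.0000·1 + 0.0000·3 = 1.0000.
u_2 = v_2 − 1.0000·e_1 = (0.0000, 3.0000).
‖u_2‖ = 3.0000, so e_2 = (0.0000, 1.0000).

Q = [[1.0000, 0.0000], [0.0000, 1.0000]], R = [[2.0000, 1.0000], [0.0000, 3.0000]]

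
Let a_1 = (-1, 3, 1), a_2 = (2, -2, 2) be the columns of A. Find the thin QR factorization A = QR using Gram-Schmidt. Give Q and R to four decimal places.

e_1 = a_1/‖a_1‖ = (-1, 3, 1)/3.3166 = (-0.3015, 0.9045, 0.3015).
r_{12} = e_1·a_2 = -1.8091.
u_2 = a_2 + 1.8091·e_1 = (1.4545, -0.3636, 2.5455).
‖u_2‖ = 2.9542, so e_2 = (0.4924, -0.1231, 0.8616).

Q = [[-0.3015, 0.4924], [0.9045, -0.1231], [0.3015, 0.8616]], R = [[3.3166, -1.8091], [0.0000, 2.9542]]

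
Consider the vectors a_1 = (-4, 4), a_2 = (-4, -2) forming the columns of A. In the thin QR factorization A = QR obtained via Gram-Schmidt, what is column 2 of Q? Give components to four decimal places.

a_1 = (-4, 4); ‖a_1‖ = 5.6569, so q_1 = (-0.7071, 0.7071).
q_1·a_2 = (-0.7071)·(-4) + 0.7071·(-2) = 1.4142.
u_2 = a_2 − 1.4142·q_1 = (-3.0000, -3.0000).
‖u_2‖ = 4.2426, so q_2 = (-0.7071, -0.7071).

q_2 = (-0.7071, -0.7071)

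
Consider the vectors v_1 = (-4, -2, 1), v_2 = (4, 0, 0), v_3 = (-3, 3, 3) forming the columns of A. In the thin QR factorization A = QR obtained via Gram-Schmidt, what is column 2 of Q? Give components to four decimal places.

q_1 = v_1/‖v_1‖ = (-4, -2, 1)/4.5826 = (-0.8729, -0.4364, 0.2182).
r_{12} = q_1·v_2 = -3.4915.
u_2 = v_2 + 3.4915·q_1 = (0.9524, -1.5238, 0.7619).
‖u_2‖ = 1.9518, so q_2 = (0.4880, -0.7807, 0.3904).

q_2 = (0.4880, -0.7807, 0.3904)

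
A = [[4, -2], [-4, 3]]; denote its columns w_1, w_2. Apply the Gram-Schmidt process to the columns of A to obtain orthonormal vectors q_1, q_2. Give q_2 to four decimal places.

w_1 = (4, -4); ‖w_1‖ = 5.6569, so q_1 = (0.7071, -0.7071).
q_1·w_2 = 0.7071·(-2) + (-0.7071)·3 = -3.5355.
u_2 = w_2 + 3.5355·q_1 = (0.5000, 0.5000).
‖u_2‖ = 0.7071, so q_2 = (0.7071, 0.7071).

q_2 = (0.7071, 0.7071)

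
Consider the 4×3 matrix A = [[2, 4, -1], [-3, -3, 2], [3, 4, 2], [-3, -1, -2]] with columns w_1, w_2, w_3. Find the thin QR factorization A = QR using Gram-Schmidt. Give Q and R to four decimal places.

w_1 = (2, -3, 3, -3); ‖w_1‖ = 5.5678, so e_1 = (0.3592, -0.5388, 0.5388, -0.5388).
e_1·w_2 = 0.3592·4 + (-0.5388)·(-3) + 0.5388·4 + (-0.5388)·(-1) = 5.7474.
u_2 = w_2 − 5.7474·e_1 = (1.9355, 0.0968, 0.9032, 2.0968).
‖u_2‖ = 2.9946, so e_2 = (0.6463, 0.0323, 0.3016, 0.7002).
e_1·w_3 = 0.3592·(-1) + (-0.5388)·2 + 0.5388·2 + (-0.5388)·(-2) = 0.7184; e_2·w_3 = 0.6463·(-1) + 0.0323·2 + 0.3016·2 + 0.7002·(-2) = -1.3788.
u_3 = w_3 − 0.7184·e_1 + 1.3788·e_2 = (-0.3669, 2.4317, 2.0288, -0.6475).
‖u_3‖ = 3.2531, so e_3 = (-0.1128, 0.7475, 0.6236, -0.1990).

Q = [[0.3592, 0.6463, -0.1128], [-0.5388, 0.0323, 0.7475], [0.5388, 0.3016, 0.6236], [-0.5388, 0.7002, -0.1990]], R = [[5.5678, 5.7474, 0.7184], [0.0000, 2.9946, -1.3788], [0.0000, 0.0000, 3.2531]]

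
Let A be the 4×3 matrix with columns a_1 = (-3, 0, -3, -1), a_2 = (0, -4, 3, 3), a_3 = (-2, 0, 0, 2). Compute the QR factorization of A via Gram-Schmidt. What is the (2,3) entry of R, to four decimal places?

r_{23} = 1.6588

a_1 = (-3, 0, -3, -1); ‖a_1‖ = 4.3589, so q_1 = (-0.6882, 0.0000, -0.6882, -0.2294).
q_1·a_2 = (-0.6882)·0 + 0.0000·(-4) + (-0.6882)·3 + (-0.2294)·3 = -2.7530.
u_2 = a_2 + 2.7530·q_1 = (-1.8947, -4.0000, 1.1053, 2.3684).
‖u_2‖ = 5.1401, so q_2 = (-0.3686, -0.7782, 0.2150, 0.4608).
r_{23} = q_2·a_3 = 1.6588.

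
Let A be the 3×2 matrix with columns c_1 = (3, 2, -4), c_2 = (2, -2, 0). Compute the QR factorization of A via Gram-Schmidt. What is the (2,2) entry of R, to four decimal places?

r_{22} = 2.8039

c_1 = (3, 2, -4); ‖c_1‖ = 5.3852, so q_1 = (0.5571, 0.3714, -0.7428).
q_1·c_2 = 0.5571·2 + 0.3714·(-2) + (-0.7428)·0 = 0.3714.
u_2 = c_2 − 0.3714·q_1 = (1.7931, -2.1379, 0.2759).
r_{22} = ‖u_2‖ = 2.8039.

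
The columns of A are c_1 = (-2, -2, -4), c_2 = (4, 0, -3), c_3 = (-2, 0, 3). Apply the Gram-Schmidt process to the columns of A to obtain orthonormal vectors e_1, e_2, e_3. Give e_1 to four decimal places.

c_1 = (-2, -2, -4); ‖c_1‖ = 4.8990, so e_1 = (-0.4082, -0.4082, -0.8165).

e_1 = (-0.4082, -0.4082, -0.8165)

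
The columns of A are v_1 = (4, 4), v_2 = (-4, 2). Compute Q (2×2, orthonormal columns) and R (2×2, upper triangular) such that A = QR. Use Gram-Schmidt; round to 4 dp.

Q = [[0.7071, -0.7071], [0.7071, 0.7071]], R = [[5.6569, -1.4142], [0.0000, 4.2426]]

v_1 = (4, 4); ‖v_1‖ = 5.6569, so q_1 = (0.7071, 0.7071).
q_1·v_2 = 0.7071·(-4) + 0.7071·2 = -1.4142.
u_2 = v_2 + 1.4142·q_1 = (-3.0000, 3.0000).
‖u_2‖ = 4.2426, so q_2 = (-0.7071, 0.7071).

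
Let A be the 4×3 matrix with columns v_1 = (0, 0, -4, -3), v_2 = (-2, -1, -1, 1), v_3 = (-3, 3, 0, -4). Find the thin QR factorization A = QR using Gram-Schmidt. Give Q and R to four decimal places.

v_1 = (0, 0, -4, -3); ‖v_1‖ = 5.0000, so q_1 = (0.0000, 0.0000, -0.8000, -0.6000).
q_1·v_2 = 0.0000·(-2) + 0.0000·(-1) + (-0.8000)·(-1) + (-0.6000)·1 = 0.2000.
u_2 = v_2 − 0.2000·q_1 = (-2.0000, -1.0000, -0.8400, 1.1200).
‖u_2‖ = 2.6382, so q_2 = (-0.7581, -0.3790, -0.3184, 0.4245).
q_1·v_3 = 0.0000·(-3) + 0.0000·3 + (-0.8000)·0 + (-0.6000)·(-4) = 2.4000; q_2·v_3 = (-0.7581)·(-3) + (-0.3790)·3 + (-0.3184)·0 + 0.4245·(-4) = -0.5610.
u_3 = v_3 − 2.4000·q_1 + 0.5610·q_2 = (-3.4253, 2.7874, 1.7414, -2.3218).
‖u_3‖ = 5.2844, so q_3 = (-0.6482, 0.5275, 0.3295, -0.4394).

Q = [[0.0000, -0.7581, -0.6482], [0.0000, -0.3790, 0.5275], [-0.8000, -0.3184, 0.3295], [-0.6000, 0.4245, -0.4394]], R = [[5.0000, 0.2000, 2.4000], [0.0000, 2.6382, -0.5610], [0.0000, 0.0000, 5.2844]]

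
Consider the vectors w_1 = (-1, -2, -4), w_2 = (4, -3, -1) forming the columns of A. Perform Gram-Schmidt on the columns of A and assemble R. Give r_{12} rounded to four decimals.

w_1 = (-1, -2, -4); ‖w_1‖ = 4.5826, so q_1 = (-0.2182, -0.4364, -0.8729).
r_{12} = q_1·w_2 = 1.3093.

r_{12} = 1.3093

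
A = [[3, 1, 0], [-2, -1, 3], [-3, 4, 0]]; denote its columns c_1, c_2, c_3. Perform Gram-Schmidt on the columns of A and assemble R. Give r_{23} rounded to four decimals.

r_{23} = -1.2361

c_1 = (3, -2, -3); ‖c_1‖ = 4.6904, so e_1 = (0.6396, -0.4264, -0.6396).
e_1·c_2 = 0.6396·1 + (-0.4264)·(-1) + (-0.6396)·4 = -1.4924.
u_2 = c_2 + 1.4924·e_1 = (1.9545, -1.6364, 3.0455).
‖u_2‖ = 3.9715, so e_2 = (0.4921, -0.4120, 0.7668).
r_{23} = e_2·c_3 = -1.2361.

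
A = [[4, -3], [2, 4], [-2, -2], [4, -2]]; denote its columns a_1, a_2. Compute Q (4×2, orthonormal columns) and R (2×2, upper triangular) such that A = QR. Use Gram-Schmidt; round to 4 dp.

a_1 = (4, 2, -2, 4); ‖a_1‖ = 6.3246, so q_1 = (0.6325, 0.3162, -0.3162, 0.6325).
q_1·a_2 = 0.6325·(-3) + 0.3162·4 + (-0.3162)·(-2) + 0.6325·(-2) = -1.2649.
u_2 = a_2 + 1.2649·q_1 = (-2.2000, 4.4000, -2.4000, -1.2000).
‖u_2‖ = 5.6036, so q_2 = (-0.3926, 0.7852, -0.4283, -0.2141).

Q = [[0.6325, -0.3926], [0.3162, 0.7852], [-0.3162, -0.4283], [0.6325, -0.2141]], R = [[6.3246, -1.2649], [0.0000, 5.6036]]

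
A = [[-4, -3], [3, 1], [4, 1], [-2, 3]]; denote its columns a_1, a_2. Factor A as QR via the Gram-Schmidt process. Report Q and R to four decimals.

q_1 = a_1/‖a_1‖ = (-4, 3, 4, -2)/6.7082 = (-0.5963, 0.4472, 0.5963, -0.2981).
r_{12} = q_1·a_2 = 1.9379.
u_2 = a_2 − 1.9379·q_1 = (-1.8444, 0.1333, -0.1556, 3.5778).
‖u_2‖ = 4.0304, so q_2 = (-0.4576, 0.0331, -0.0386, 0.8877).

Q = [[-0.5963, -0.4576], [0.4472, 0.0331], [0.5963, -0.0386], [-0.2981, 0.8877]], R = [[6.7082, 1.9379], [0.0000, 4.0304]]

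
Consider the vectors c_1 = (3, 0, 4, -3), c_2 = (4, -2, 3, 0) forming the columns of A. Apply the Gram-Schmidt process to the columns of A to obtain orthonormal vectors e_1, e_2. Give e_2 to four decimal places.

e_2 = (0.5421, -0.5759, 0.0508, 0.6098)

e_1 = c_1/‖c_1‖ = (3, 0, 4, -3)/5.8310 = (0.5145, 0.0000, 0.6860, -0.5145).
r_{12} = e_1·c_2 = 4.1160.
u_2 = c_2 − 4.1160·e_1 = (1.8824, -2.0000, 0.1765, 2.1176).
‖u_2‖ = 3.4726, so e_2 = (0.5421, -0.5759, 0.0508, 0.6098).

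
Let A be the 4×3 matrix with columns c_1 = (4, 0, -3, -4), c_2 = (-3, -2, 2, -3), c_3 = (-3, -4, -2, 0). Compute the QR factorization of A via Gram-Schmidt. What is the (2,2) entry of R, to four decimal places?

r_{22} = 5.0122

q_1 = c_1/‖c_1‖ = (4, 0, -3, -4)/6.4031 = (0.6247, 0.0000, -0.4685, -0.6247).
r_{12} = q_1·c_2 = -0.9370.
u_2 = c_2 + 0.9370·q_1 = (-2.4146, -2.0000, 1.5610, -3.5854).
r_{22} = ‖u_2‖ = 5.0122.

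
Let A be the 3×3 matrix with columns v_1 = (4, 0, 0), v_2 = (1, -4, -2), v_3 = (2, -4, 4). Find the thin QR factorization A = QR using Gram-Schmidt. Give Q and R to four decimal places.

Q = [[1.0000, 0.0000, 0.0000], [0.0000, -0.8944, -0.4472], [0.0000, -0.4472, 0.8944]], R = [[4.0000, 1.0000, 2.0000], [0.0000, 4.4721, 1.7889], [0.0000, 0.0000, 5.3666]]

v_1 = (4, 0, 0); ‖v_1‖ = 4.0000, so q_1 = (1.0000, 0.0000, 0.0000).
q_1·v_2 = 1.0000·1 + 0.0000·(-4) + 0.0000·(-2) = 1.0000.
u_2 = v_2 − 1.0000·q_1 = (0.0000, -4.0000, -2.0000).
‖u_2‖ = 4.4721, so q_2 = (0.0000, -0.8944, -0.4472).
q_1·v_3 = 1.0000·2 + 0.0000·(-4) + 0.0000·4 = 2.0000; q_2·v_3 = 0.0000·2 + (-0.8944)·(-4) + (-0.4472)·4 = 1.7889.
u_3 = v_3 − 2.0000·q_1 − 1.7889·q_2 = (0.0000, -2.4000, 4.8000).
‖u_3‖ = 5.3666, so q_3 = (0.0000, -0.4472, 0.8944).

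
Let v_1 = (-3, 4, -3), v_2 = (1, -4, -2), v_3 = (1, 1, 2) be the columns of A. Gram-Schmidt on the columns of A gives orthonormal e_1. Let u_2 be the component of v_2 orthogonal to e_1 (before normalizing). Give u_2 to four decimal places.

v_1 = (-3, 4, -3); ‖v_1‖ = 5.8310, so e_1 = (-0.5145, 0.6860, -0.5145).
e_1·v_2 = (-0.5145)·1 + 0.6860·(-4) + (-0.5145)·(-2) = -2.2295.
u_2 = v_2 + 2.2295·e_1 = (-0.1471, -2.4706, -3.1471).

u_2 = (-0.1471, -2.4706, -3.1471)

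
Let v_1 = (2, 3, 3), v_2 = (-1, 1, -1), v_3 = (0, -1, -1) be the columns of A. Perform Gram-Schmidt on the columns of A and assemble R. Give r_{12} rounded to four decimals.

r_{12} = -0.4264

q_1 = v_1/‖v_1‖ = (2, 3, 3)/4.6904 = (0.4264, 0.6396, 0.6396).
r_{12} = q_1·v_2 = -0.4264.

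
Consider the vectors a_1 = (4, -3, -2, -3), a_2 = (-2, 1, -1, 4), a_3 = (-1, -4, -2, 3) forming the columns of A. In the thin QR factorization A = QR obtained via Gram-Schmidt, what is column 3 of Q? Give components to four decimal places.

a_1 = (4, -3, -2, -3); ‖a_1‖ = 6.1644, so q_1 = (0.6489, -0.4867, -0.3244, -0.4867).
q_1·a_2 = 0.6489·(-2) + (-0.4867)·1 + (-0.3244)·(-1) + (-0.4867)·4 = -3.4066.
u_2 = a_2 + 3.4066·q_1 = (0.2105, -0.6579, -2.1053, 2.3421).
‖u_2‖ = 3.2241, so q_2 = (0.0653, -0.2041, -0.6530, 0.7264).
q_1·a_3 = 0.6489·(-1) + (-0.4867)·(-4) + (-0.3244)·(-2) + (-0.4867)·3 = 0.4867; q_2·a_3 = 0.0653·(-1) + (-0.2041)·(-4) + (-0.6530)·(-2) + 0.7264·3 = 4.2362.
u_3 = a_3 − 0.4867·q_1 − 4.2362·q_2 = (-1.5924, -2.8987, 0.9241, 0.1595).
‖u_3‖ = 3.4377, so q_3 = (-0.4632, -0.8432, 0.2688, 0.0464).

q_3 = (-0.4632, -0.8432, 0.2688, 0.0464)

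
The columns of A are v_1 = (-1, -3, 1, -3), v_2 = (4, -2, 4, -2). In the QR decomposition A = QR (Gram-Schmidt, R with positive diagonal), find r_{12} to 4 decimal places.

r_{12} = 2.6833

v_1 = (-1, -3, 1, -3); ‖v_1‖ = 4.4721, so q_1 = (-0.2236, -0.6708, 0.2236, -0.6708).
r_{12} = q_1·v_2 = 2.6833.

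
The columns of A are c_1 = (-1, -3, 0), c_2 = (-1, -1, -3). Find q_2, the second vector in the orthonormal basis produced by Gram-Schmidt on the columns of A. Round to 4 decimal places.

q_2 = (-0.1957, 0.0652, -0.9785)

c_1 = (-1, -3, 0); ‖c_1‖ = 3.1623, so q_1 = (-0.3162, -0.9487, 0.0000).
q_1·c_2 = (-0.3162)·(-1) + (-0.9487)·(-1) + 0.0000·(-3) = 1.2649.
u_2 = c_2 − 1.2649·q_1 = (-0.6000, 0.2000, -3.0000).
‖u_2‖ = 3.0659, so q_2 = (-0.1957, 0.0652, -0.9785).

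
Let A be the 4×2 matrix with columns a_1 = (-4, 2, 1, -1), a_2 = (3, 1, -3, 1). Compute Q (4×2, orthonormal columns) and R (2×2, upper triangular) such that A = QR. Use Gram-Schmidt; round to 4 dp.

Q = [[-0.8528, 0.1365], [0.4264, 0.6824], [0.2132, -0.7097], [-0.2132, 0.1092]], R = [[4.6904, -2.9848], [0.0000, 3.3303]]

a_1 = (-4, 2, 1, -1); ‖a_1‖ = 4.6904, so e_1 = (-0.8528, 0.4264, 0.2132, -0.2132).
e_1·a_2 = (-0.8528)·3 + 0.4264·1 + 0.2132·(-3) + (-0.2132)·1 = -2.9848.
u_2 = a_2 + 2.9848·e_1 = (0.4545, 2.2727, -2.3636, 0.3636).
‖u_2‖ = 3.3303, so e_2 = (0.1365, 0.6824, -0.7097, 0.1092).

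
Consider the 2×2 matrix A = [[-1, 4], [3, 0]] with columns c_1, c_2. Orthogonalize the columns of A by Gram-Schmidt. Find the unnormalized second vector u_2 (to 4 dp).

q_1 = c_1/‖c_1‖ = (-1, 3)/3.1623 = (-0.3162, 0.9487).
r_{12} = q_1·c_2 = -1.2649.
u_2 = c_2 + 1.2649·q_1 = (3.6000, 1.2000).

u_2 = (3.6000, 1.2000)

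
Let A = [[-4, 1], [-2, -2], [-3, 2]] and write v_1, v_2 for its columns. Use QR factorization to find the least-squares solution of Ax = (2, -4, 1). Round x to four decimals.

x = (0.2000, 1.4667)

q_1 = v_1/‖v_1‖ = (-4, -2, -3)/5.3852 = (-0.7428, -0.3714, -0.5571).
r_{12} = q_1·v_2 = -1.1142.
u_2 = v_2 + 1.1142·q_1 = (0.1724, -2.4138, 1.3793).
‖u_2‖ = 2.7854, so q_2 = (0.0619, -0.8666, 0.4952).
Qᵀb = (-0.5571, 4.0853).
Back-substitute: x_2 = 4.0853/2.7854 = 1.4667.
x_1 = (-0.5571 + 1.1142·1.4667)/5.3852 = 0.2000.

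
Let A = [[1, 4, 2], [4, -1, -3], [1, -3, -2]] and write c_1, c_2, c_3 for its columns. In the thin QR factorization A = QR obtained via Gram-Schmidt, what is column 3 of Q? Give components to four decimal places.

e_3 = (0.5134, -0.3267, 0.7935)

c_1 = (1, 4, 1); ‖c_1‖ = 4.2426, so e_1 = (0.2357, 0.9428, 0.2357).
e_1·c_2 = 0.2357·4 + 0.9428·(-1) + 0.2357·(-3) = -0.7071.
u_2 = c_2 + 0.7071·e_1 = (4.1667, -0.3333, -2.8333).
‖u_2‖ = 5.0498, so e_2 = (0.8251, -0.0660, -0.5611).
e_1·c_3 = 0.2357·2 + 0.9428·(-3) + 0.2357·(-2) = -2.8284; e_2·c_3 = 0.8251·2 + (-0.0660)·(-3) + (-0.5611)·(-2) = 2.9704.
u_3 = c_3 + 2.8284·e_1 − 2.9704·e_2 = (0.2157, -0.1373, 0.3333).
‖u_3‖ = 0.4201, so e_3 = (0.5134, -0.3267, 0.7935).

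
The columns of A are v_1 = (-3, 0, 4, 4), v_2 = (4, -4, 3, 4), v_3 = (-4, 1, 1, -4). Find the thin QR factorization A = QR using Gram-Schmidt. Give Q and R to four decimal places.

q_1 = v_1/‖v_1‖ = (-3, 0, 4, 4)/6.4031 = (-0.4685, 0.0000, 0.6247, 0.6247).
r_{12} = q_1·v_2 = 2.4988.
u_2 = v_2 − 2.4988·q_1 = (5.1707, -4.0000, 1.4390, 2.4390).
‖u_2‖ = 7.1243, so q_2 = (0.7258, -0.5615, 0.2020, 0.3424).
r_{13} = q_1·v_3 = 0.0000; r_{23} = q_2·v_3 = -4.6320.
u_3 = v_3 + 0.0000·q_1 + 4.6320·q_2 = (-0.6382, -1.6007, 1.9356, -2.4142).
‖u_3‖ = 3.5418, so q_3 = (-0.1802, -0.4519, 0.5465, -0.6816).

Q = [[-0.4685, 0.7258, -0.1802], [0.0000, -0.5615, -0.4519], [0.6247, 0.2020, 0.5465], [0.6247, 0.3424, -0.6816]], R = [[6.4031, 2.4988, 0.0000], [0.0000, 7.1243, -4.6320], [0.0000, 0.0000, 3.5418]]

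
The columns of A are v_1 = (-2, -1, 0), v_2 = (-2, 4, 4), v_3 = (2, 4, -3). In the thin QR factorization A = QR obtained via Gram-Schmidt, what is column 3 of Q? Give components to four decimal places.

q_1 = v_1/‖v_1‖ = (-2, -1, 0)/2.2361 = (-0.8944, -0.4472, 0.0000).
r_{12} = q_1·v_2 = 0.0000.
u_2 = v_2 + 0.0000·q_1 = (-2.0000, 4.0000, 4.0000).
‖u_2‖ = 6.0000, so q_2 = (-0.3333, 0.6667, 0.6667).
r_{13} = q_1·v_3 = -3.5777; r_{23} = q_2·v_3 = 0.0000.
u_3 = v_3 + 3.5777·q_1 − 0.0000·q_2 = (-1.2000, 2.4000, -3.0000).
‖u_3‖ = 4.0249, so q_3 = (-0.2981, 0.5963, -0.7454).

q_3 = (-0.2981, 0.5963, -0.7454)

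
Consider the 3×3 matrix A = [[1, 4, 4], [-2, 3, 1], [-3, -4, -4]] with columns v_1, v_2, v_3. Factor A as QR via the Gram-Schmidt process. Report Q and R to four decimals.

v_1 = (1, -2, -3); ‖v_1‖ = 3.7417, so e_1 = (0.2673, -0.5345, -0.8018).
e_1·v_2 = 0.2673·4 + (-0.5345)·3 + (-0.8018)·(-4) = 2.6726.
u_2 = v_2 − 2.6726·e_1 = (3.2857, 4.4286, -1.8571).
‖u_2‖ = 5.8187, so e_2 = (0.5647, 0.7611, -0.3192).
e_1·v_3 = 0.2673·4 + (-0.5345)·1 + (-0.8018)·(-4) = 3.7417; e_2·v_3 = 0.5647·4 + 0.7611·1 + (-0.3192)·(-4) = 4.2965.
u_3 = v_3 − 3.7417·e_1 − 4.2965·e_2 = (0.5738, -0.2700, 0.3713).
‖u_3‖ = 0.7349, so e_3 = (0.7808, -0.3675, 0.5052).

Q = [[0.2673, 0.5647, 0.7808], [-0.5345, 0.7611, -0.3675], [-0.8018, -0.3192, 0.5052]], R = [[3.7417, 2.6726, 3.7417], [0.0000, 5.8187, 4.2965], [0.0000, 0.0000, 0.7349]]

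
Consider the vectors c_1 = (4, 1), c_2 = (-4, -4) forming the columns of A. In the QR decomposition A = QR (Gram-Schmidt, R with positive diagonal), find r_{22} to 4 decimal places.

r_{22} = 2.9104

q_1 = c_1/‖c_1‖ = (4, 1)/4.1231 = (0.9701, 0.2425).
r_{12} = q_1·c_2 = -4.8507.
u_2 = c_2 + 4.8507·q_1 = (0.7059, -2.8235).
r_{22} = ‖u_2‖ = 2.9104.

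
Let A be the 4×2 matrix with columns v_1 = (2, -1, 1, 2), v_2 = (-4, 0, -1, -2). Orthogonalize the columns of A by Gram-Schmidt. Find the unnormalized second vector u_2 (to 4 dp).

u_2 = (-1.4000, -1.3000, 0.3000, 0.6000)

v_1 = (2, -1, 1, 2); ‖v_1‖ = 3.1623, so e_1 = (0.6325, -0.3162, 0.3162, 0.6325).
e_1·v_2 = 0.6325·(-4) + (-0.3162)·0 + 0.3162·(-1) + 0.6325·(-2) = -4.1110.
u_2 = v_2 + 4.1110·e_1 = (-1.4000, -1.3000, 0.3000, 0.6000).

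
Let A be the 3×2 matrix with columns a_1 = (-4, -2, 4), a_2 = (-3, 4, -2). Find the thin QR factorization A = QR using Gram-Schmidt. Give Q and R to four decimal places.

a_1 = (-4, -2, 4); ‖a_1‖ = 6.0000, so e_1 = (-0.6667, -0.3333, 0.6667).
e_1·a_2 = (-0.6667)·(-3) + (-0.3333)·4 + 0.6667·(-2) = -0.6667.
u_2 = a_2 + 0.6667·e_1 = (-3.4444, 3.7778, -1.5556).
‖u_2‖ = 5.3437, so e_2 = (-0.6446, 0.7070, -0.2911).

Q = [[-0.6667, -0.6446], [-0.3333, 0.7070], [0.6667, -0.2911]], R = [[6.0000, -0.6667], [0.0000, 5.3437]]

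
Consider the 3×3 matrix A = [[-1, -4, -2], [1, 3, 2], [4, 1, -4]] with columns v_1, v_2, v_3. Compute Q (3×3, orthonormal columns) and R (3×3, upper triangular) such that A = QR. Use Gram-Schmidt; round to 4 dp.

q_1 = v_1/‖v_1‖ = (-1, 1, 4)/4.2426 = (-0.2357, 0.2357, 0.9428).
r_{12} = q_1·v_2 = 2.5927.
u_2 = v_2 − 2.5927·q_1 = (-3.3889, 2.3889, -1.4444).
‖u_2‖ = 4.3906, so q_2 = (-0.7718, 0.5441, -0.3290).
r_{13} = q_1·v_3 = -2.8284; r_{23} = q_2·v_3 = 3.9478.
u_3 = v_3 + 2.8284·q_1 − 3.9478·q_2 = (0.3804, 0.5187, -0.0346).
‖u_3‖ = 0.6442, so q_3 = (0.5905, 0.8052, -0.0537).

Q = [[-0.2357, -0.7718, 0.5905], [0.2357, 0.5441, 0.8052], [0.9428, -0.3290, -0.0537]], R = [[4.2426, 2.5927, -2.8284], [0.0000, 4.3906, 3.9478], [0.0000, 0.0000, 0.6442]]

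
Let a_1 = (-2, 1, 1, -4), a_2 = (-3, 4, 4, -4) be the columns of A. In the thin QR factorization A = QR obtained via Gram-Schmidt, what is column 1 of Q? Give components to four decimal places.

a_1 = (-2, 1, 1, -4); ‖a_1‖ = 4.6904, so e_1 = (-0.4264, 0.2132, 0.2132, -0.8528).

e_1 = (-0.4264, 0.2132, 0.2132, -0.8528)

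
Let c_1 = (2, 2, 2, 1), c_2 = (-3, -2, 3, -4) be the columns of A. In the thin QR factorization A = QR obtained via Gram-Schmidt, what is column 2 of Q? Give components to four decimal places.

c_1 = (2, 2, 2, 1); ‖c_1‖ = 3.6056, so q_1 = (0.5547, 0.5547, 0.5547, 0.2774).
q_1·c_2 = 0.5547·(-3) + 0.5547·(-2) + 0.5547·3 + 0.2774·(-4) = -2.2188.
u_2 = c_2 + 2.2188·q_1 = (-1.7692, -0.7692, 4.2308, -3.3846).
‖u_2‖ = 5.7513, so q_2 = (-0.3076, -0.1338, 0.7356, -0.5885).

q_2 = (-0.3076, -0.1338, 0.7356, -0.5885)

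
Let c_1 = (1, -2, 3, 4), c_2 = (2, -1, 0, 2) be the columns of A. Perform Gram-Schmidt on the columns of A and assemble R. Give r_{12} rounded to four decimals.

r_{12} = 2.1909

q_1 = c_1/‖c_1‖ = (1, -2, 3, 4)/5.4772 = (0.1826, -0.3651, 0.5477, 0.7303).
r_{12} = q_1·c_2 = 2.1909.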